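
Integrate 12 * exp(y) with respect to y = 12*exp(y) + C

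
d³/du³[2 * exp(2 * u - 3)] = 16*exp(2*u - 3)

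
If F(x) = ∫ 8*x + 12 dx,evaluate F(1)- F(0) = 16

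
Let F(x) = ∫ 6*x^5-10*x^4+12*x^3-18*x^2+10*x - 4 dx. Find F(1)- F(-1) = -24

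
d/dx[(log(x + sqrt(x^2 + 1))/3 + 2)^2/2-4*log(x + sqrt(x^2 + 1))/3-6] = (x*log(x + sqrt(x^2 + 1)) - 6*x + sqrt(x^2 + 1)*log(x + sqrt(x^2 + 1)) - 6*sqrt(x^2 + 1))/(9*x^2 + 9*x*sqrt(x^2 + 1) + 9)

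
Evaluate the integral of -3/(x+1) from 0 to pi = -3*log(1 + pi)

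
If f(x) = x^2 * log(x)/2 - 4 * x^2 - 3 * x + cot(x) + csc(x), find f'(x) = x*log(x) - 15*x/2 - cot(x)^2 - cot(x)*csc(x) - 4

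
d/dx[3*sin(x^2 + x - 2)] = 3*(2*x + 1)*cos(x^2 + x - 2)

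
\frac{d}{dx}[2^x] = 2^x*log(2)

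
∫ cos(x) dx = sin(x) + C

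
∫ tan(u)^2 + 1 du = tan(u) + C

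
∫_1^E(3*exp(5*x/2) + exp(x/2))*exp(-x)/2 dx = -(E - exp(-1))*exp(1/2) + (-exp(-E) + exp(E))*exp(E/2)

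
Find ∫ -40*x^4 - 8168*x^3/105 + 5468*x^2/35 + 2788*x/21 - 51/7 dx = -8*x^5 - 2042*x^4/105 + 5468*x^3/105 + 1394*x^2/21 - 51*x/7 + C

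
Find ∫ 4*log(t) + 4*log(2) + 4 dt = 4*t*log(2*t) + C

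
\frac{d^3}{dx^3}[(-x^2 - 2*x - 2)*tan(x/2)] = -3*x^2*tan(x/2)^4/4 - x^2*tan(x/2)^2 - x^2/4 - 3*x*tan(x/2)^4/2 - 3*x*tan(x/2)^3 - 2*x*tan(x/2)^2 - 3*x*tan(x/2) - x/2 - 3*tan(x/2)^4/2 - 3*tan(x/2)^3 - 5*tan(x/2)^2 - 3*tan(x/2) - 7/2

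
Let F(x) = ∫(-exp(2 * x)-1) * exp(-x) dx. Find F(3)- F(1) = -exp(3) - exp(-1) + exp(-3) + E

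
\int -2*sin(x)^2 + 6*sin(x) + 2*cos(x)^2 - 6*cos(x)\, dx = (sqrt(2)*sin(x + pi/4) - 3)^2 + C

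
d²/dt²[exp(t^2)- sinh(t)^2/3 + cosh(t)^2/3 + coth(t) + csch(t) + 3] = 4*t^2*exp(t^2) + 2*exp(t^2) + 1/sinh(t) + 2*cosh(t)/sinh(t)^3 + 2/sinh(t)^3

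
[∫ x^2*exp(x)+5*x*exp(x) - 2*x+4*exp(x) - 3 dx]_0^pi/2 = (-1 + exp(pi/2))*(1 + pi^2/4 + 3*pi/2)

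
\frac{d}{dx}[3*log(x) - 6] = 3/x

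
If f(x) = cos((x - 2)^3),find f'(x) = -3*(x - 2)^2*sin(x^3 - 6*x^2 + 12*x - 8)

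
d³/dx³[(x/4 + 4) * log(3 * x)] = (32 - x)/(4*x^3)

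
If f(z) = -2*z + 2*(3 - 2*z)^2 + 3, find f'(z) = 16*z - 26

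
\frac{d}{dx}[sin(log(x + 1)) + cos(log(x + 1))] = sqrt(2)*cos(log(x + 1) + pi/4)/(x + 1)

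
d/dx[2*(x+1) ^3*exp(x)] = 2*x^3*exp(x) + 12*x^2*exp(x) + 18*x*exp(x) + 8*exp(x)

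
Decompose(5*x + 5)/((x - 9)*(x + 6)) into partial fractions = 5/(3*(x + 6)) + 10/(3*(x - 9))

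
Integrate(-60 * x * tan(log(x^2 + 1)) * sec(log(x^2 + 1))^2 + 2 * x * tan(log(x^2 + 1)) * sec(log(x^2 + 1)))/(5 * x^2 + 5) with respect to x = (1 - 15*sec(log(x^2 + 1)))*sec(log(x^2 + 1))/5 + C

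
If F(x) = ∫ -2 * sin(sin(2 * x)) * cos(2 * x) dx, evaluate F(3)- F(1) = -cos(sin(2)) + cos(sin(6))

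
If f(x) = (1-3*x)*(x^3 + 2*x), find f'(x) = -12*x^3 + 3*x^2 - 12*x + 2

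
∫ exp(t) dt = exp(t) + C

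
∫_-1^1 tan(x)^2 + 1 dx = 2*tan(1)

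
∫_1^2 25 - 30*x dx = -20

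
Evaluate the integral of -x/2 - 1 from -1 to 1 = -2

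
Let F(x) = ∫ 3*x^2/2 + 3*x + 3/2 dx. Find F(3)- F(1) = 28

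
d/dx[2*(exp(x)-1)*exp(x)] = 4*exp(2*x) - 2*exp(x)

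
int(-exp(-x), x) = exp(-x) + C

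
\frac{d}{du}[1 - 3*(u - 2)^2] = 12 - 6*u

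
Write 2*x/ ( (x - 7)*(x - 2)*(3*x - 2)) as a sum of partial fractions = 3/(19*(3*x - 2)) - 1/(5*(x - 2)) + 14/(95*(x - 7))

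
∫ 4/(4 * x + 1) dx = log(8*x + 2) + C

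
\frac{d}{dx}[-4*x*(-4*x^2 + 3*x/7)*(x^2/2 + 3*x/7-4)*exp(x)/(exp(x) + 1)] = (392*x^5*exp(x) + 1960*x^4*exp(2*x) + 2254*x^4*exp(x) + 1176*x^3*exp(2*x) - 1996*x^3*exp(x) - 9516*x^2*exp(2*x) - 9180*x^2*exp(x) + 672*x*exp(2*x) + 672*x*exp(x))/(49*exp(2*x) + 98*exp(x) + 49)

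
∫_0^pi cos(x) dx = 0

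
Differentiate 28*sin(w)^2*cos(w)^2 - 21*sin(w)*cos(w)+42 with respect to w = 14*sin(4*w) - 21*cos(2*w)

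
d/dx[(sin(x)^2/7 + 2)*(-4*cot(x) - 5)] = -5*sin(2*x)/7 - 4*cos(2*x)/7 + 8/sin(x)^2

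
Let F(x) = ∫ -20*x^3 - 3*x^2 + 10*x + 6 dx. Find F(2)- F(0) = -56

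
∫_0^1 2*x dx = 1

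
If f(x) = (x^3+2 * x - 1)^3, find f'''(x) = 504*x^6 + 1260*x^4 - 360*x^3 + 720*x^2 - 288*x + 66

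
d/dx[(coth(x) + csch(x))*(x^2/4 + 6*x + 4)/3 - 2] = -(x^2*cosh(x) + x^2 - 2*x*sinh(x) - x*sinh(2*x) + 24*x*cosh(x) + 24*x - 24*sinh(x) - 12*sinh(2*x) + 16*cosh(x) + 16)/(12*sinh(x)^2)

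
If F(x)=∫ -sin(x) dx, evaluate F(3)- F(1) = cos(3) - cos(1)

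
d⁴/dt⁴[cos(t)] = cos(t)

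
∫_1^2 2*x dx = 3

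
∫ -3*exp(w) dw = -3*exp(w) + C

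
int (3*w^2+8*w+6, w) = w^3 + 4*w^2 + 6*w + C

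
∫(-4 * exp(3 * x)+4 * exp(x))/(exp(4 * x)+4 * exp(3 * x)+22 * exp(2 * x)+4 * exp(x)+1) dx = -acot(4*exp(x)/(exp(2*x) + 2*exp(x) + 1)) + C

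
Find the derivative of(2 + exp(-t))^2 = (-4*exp(t) - 2)*exp(-2*t)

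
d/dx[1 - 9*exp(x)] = -9*exp(x)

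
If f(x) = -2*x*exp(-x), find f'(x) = (2*x - 2)*exp(-x)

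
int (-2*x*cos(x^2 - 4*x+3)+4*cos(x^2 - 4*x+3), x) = -sin((x - 2)^2 - 1) + C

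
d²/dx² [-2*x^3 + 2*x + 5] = -12*x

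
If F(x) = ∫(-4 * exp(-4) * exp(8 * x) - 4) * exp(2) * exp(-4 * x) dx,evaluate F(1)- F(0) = -2*exp(2) + 2*exp(-2)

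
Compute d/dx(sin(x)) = cos(x)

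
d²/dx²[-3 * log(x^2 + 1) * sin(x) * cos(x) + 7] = 3*(2*x^4*log(x^2 + 1)*sin(2*x) - 4*x^3*cos(2*x) + 4*x^2*log(x^2 + 1)*sin(2*x) + x^2*sin(2*x) - 4*x*cos(2*x) + 2*log(x^2 + 1)*sin(2*x) - sin(2*x))/(x^4 + 2*x^2 + 1)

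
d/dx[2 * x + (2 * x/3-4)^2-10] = 8*x/9 - 10/3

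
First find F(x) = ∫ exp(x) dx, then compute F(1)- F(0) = -1 + E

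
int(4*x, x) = 2*x^2 + C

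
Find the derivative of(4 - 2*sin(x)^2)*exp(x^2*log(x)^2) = 2*(x*log(x)^2*cos(2*x) + 3*x*log(x)^2 + x*log(x)*cos(2*x) + 3*x*log(x) - sin(2*x))*exp(x^2*log(x)^2)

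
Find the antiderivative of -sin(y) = cos(y) + C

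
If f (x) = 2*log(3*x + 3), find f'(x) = 2/(x + 1)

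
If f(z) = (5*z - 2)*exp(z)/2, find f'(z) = 5*z*exp(z)/2 + 3*exp(z)/2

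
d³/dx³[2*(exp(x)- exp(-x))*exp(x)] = 16*exp(2*x)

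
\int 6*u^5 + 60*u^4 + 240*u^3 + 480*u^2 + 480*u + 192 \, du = u^6 + 12*u^5 + 60*u^4 + 160*u^3 + 240*u^2 + 192*u + C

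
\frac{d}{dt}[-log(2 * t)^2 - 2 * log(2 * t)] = (-2*log(t) - 2 - 2*log(2))/t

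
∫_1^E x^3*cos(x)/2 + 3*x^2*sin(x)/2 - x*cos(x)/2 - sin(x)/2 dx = (-E + exp(3))*sin(E)/2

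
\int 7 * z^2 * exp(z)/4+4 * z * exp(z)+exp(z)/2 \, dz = z*(7*z + 2)*exp(z)/4 + C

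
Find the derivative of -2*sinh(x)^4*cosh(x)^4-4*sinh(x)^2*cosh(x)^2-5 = -8*(sinh(x)^4*cosh(x)^2 + sinh(x)^2*cosh(x)^4 + sinh(x)^2 + cosh(x)^2)*sinh(x)*cosh(x)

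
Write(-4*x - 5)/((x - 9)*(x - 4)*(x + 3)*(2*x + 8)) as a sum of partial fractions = -11/(208*(x + 4)) + 1/(24*(x + 3)) + 3/(80*(x - 4)) - 41/(1560*(x - 9))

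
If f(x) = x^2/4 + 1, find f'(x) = x/2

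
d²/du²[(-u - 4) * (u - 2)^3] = -12*u^2 + 12*u + 24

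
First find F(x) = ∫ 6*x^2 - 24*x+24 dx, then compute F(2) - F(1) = 2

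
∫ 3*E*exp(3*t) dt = exp(3*t + 1) + C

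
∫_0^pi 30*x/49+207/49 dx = -12 + (15*pi/49 + 3)*(pi + 4)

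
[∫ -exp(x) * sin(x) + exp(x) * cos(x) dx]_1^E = exp(E)*cos(E) - E*cos(1)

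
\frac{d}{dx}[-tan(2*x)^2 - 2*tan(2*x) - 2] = -4*(sin(2*x)/cos(2*x) + 1)/cos(2*x)^2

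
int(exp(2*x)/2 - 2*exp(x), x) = (exp(x) - 4)^2/4 + C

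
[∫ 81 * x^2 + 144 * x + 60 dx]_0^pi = -(3 + 3*pi)^2 - 18 - 3*pi + (3 + 3*pi)^3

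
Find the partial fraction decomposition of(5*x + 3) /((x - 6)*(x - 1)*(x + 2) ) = -7/(24*(x + 2)) - 8/(15*(x - 1)) + 33/(40*(x - 6))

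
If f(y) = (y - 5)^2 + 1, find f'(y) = 2*y - 10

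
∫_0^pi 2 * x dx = pi^2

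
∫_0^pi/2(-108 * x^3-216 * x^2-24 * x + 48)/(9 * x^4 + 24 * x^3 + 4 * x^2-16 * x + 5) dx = -3*log(1 + (-3*pi^2/4 - 2*pi + 2)^2) + 3*log(5)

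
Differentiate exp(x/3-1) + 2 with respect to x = exp(x/3 - 1)/3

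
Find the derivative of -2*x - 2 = -2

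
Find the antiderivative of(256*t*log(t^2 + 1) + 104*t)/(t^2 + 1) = 4*(16*log(t^2 + 1) + 13)*log(t^2 + 1) + C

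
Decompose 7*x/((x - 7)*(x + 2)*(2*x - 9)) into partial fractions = -126/(65*(2*x - 9)) - 14/(117*(x + 2)) + 49/(45*(x - 7))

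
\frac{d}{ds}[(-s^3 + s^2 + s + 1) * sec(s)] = (-s^3*sin(s)/cos(s) + s^2*sin(s)/cos(s) - 3*s^2 + s*sin(s)/cos(s) + 2*s + sin(s)/cos(s) + 1)/cos(s)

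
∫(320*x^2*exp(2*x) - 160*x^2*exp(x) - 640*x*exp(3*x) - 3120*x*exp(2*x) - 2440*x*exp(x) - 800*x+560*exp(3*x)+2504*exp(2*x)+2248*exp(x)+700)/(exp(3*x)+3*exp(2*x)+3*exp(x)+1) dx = -2*(10*x + 40*(x - 1)^2 - 7)*(5*(exp(x) + 1)^2 + 2*(exp(x) + 1)*exp(x) - 3*exp(2*x))/(exp(x) + 1)^2 + C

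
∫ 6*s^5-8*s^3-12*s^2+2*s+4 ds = s^6 - 2*s^4 - 4*s^3 + s^2 + 4*s + C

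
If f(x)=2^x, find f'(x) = 2^x*log(2)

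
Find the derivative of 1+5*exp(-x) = -5*exp(-x)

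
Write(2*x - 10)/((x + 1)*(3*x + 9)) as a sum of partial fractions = 8/(3*(x + 3)) - 2/(x + 1)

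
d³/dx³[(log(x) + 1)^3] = (6*log(x)^2 - 6*log(x) - 6)/x^3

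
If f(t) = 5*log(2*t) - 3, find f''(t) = -5/t^2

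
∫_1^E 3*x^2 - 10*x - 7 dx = (-3 + E/2)*(-2 + 2*E + 2*exp(2)) + 5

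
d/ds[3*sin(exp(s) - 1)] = 3*exp(s)*cos(exp(s) - 1)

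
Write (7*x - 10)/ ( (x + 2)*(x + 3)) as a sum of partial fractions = 31/(x + 3) - 24/(x + 2)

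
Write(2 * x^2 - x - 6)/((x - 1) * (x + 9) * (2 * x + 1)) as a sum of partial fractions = 20/(51*(2*x + 1)) + 33/(34*(x + 9)) - 1/(6*(x - 1))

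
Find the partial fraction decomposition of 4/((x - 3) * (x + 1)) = -1/(x + 1) + 1/(x - 3)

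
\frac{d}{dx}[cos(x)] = -sin(x)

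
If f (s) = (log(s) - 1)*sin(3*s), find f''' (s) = (-27*s^3*log(s)*cos(3*s) + 27*s^3*cos(3*s) - 27*s^2*sin(3*s) - 9*s*cos(3*s) + 2*sin(3*s))/s^3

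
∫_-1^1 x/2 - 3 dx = -6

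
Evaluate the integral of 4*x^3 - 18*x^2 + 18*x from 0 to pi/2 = (-3*pi/2 + pi^2/4)^2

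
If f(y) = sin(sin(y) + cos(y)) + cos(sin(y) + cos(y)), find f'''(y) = 2*(2*sin(y)*cos(y)*cos(sqrt(2)*sin(y + pi/4) + pi/4) + 3*sqrt(2)*sin(y + pi/4)*sin(sqrt(2)*sin(y + pi/4) + pi/4) - 2*cos(sqrt(2)*sin(y + pi/4) + pi/4))*cos(y + pi/4)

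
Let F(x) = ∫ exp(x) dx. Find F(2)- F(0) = -1 + exp(2)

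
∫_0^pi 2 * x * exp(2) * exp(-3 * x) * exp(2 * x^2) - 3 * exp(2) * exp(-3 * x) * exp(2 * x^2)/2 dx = -exp(2)/2 + exp(-3*pi + 2 + 2*pi^2)/2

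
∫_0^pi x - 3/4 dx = (-1 + pi/4)*(5 + 2*pi) + 5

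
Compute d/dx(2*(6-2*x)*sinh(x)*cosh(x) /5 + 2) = -4*x*cosh(2*x)/5 - 2*sinh(2*x)/5 + 12*cosh(2*x)/5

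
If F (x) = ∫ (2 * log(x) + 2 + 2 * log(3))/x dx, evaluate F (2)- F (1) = -(1 + log(3))^2 + (1 + log(6))^2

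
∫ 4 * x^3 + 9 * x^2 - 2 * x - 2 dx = x^4 + 3*x^3 - x^2 - 2*x + C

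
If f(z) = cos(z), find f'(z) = -sin(z)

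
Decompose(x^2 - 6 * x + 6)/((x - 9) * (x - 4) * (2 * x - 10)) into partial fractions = -1/(5*(x - 4)) - 1/(8*(x - 5)) + 33/(40*(x - 9))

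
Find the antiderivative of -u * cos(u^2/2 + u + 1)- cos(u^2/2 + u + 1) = -sin(u^2/2 + u + 1) + C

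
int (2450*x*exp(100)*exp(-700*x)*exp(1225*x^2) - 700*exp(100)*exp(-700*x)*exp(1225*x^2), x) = exp(25*(7*x - 2)^2) + C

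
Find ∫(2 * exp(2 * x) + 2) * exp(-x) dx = 4*sinh(x) + C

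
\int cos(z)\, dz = sin(z) + C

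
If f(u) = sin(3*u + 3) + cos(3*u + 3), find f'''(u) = -27*sqrt(2)*cos(3*u + pi/4 + 3)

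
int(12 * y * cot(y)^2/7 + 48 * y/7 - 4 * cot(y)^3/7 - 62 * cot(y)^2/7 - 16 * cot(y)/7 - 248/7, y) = -18*y + 2*(-3*y + cot(y) + 5)^2/7 + 6*cot(y) + C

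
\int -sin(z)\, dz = cos(z) + C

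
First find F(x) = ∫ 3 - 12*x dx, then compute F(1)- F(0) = -3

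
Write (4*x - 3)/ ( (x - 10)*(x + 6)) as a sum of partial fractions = 27/(16*(x + 6)) + 37/(16*(x - 10))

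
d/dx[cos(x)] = -sin(x)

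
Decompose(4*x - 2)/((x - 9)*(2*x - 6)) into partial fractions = -5/(6*(x - 3)) + 17/(6*(x - 9))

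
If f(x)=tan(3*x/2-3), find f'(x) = 3*tan(3*x/2 - 3)^2/2 + 3/2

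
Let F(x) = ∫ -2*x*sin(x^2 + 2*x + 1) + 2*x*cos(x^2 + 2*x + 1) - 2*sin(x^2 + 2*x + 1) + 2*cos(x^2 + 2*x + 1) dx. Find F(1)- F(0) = -sin(1) + sin(4) + cos(4) - cos(1)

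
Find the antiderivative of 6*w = 3*w^2 + C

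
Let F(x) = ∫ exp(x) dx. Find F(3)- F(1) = -E + exp(3)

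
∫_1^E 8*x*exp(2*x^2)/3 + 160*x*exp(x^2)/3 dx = -4*exp(exp(2))/3 - 6*(E/3 + 7)^2 + 4*E/3 + 6*(7 + exp(exp(2))/3)^2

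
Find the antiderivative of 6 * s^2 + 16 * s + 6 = 2*s^3 + 8*s^2 + 6*s + C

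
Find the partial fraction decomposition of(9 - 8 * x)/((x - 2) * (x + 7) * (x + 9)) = 81/(22*(x + 9)) - 65/(18*(x + 7)) - 7/(99*(x - 2))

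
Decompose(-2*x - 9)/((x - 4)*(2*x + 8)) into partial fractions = 1/(16*(x + 4)) - 17/(16*(x - 4))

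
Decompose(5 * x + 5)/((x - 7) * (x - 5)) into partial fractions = -15/(x - 5) + 20/(x - 7)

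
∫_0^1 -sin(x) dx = -1 + cos(1)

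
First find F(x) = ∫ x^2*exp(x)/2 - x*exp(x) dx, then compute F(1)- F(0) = -2 + E/2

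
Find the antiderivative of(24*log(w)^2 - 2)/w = 8*log(w)^3 - 2*log(w) + C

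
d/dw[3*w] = 3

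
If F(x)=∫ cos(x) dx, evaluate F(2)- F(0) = sin(2)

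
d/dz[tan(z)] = cos(z)^(-2)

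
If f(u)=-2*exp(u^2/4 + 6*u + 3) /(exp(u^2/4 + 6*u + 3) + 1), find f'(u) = (-u*exp(u^2/4 + 6*u + 3) - 12*exp(u^2/4 + 6*u + 3))/(exp(6)*exp(12*u)*exp(u^2/2) + 2*exp(3)*exp(6*u)*exp(u^2/4) + 1)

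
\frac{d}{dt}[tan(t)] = cos(t)^(-2)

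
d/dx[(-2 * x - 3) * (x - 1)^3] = -8*x^3 + 9*x^2 + 6*x - 7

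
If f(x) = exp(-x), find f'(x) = -exp(-x)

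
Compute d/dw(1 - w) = -1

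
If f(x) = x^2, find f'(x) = 2*x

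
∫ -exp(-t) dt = exp(-t) + C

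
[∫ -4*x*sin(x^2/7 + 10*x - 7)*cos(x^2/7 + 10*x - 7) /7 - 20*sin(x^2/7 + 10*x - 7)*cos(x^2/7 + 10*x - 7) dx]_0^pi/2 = -cos(14)/2 + cos(14 - pi^2/14)/2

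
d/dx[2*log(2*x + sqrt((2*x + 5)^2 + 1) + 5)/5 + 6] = (8*x + 4*sqrt(4*x^2 + 20*x + 26) + 20)/(20*x^2 + 10*x*sqrt(4*x^2 + 20*x + 26) + 100*x + 25*sqrt(4*x^2 + 20*x + 26) + 130)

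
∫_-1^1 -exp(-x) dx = -E + exp(-1)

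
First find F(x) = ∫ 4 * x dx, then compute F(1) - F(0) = 2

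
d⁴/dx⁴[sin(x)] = sin(x)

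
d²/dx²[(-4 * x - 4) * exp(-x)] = (4 - 4*x)*exp(-x)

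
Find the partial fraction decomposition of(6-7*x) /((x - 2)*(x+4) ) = -17/(3*(x + 4)) - 4/(3*(x - 2))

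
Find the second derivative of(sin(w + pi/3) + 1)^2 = -sqrt(3)*sin(2*w) - 2*sin(w + pi/3) - cos(2*w)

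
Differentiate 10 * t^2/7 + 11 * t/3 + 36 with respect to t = 20*t/7 + 11/3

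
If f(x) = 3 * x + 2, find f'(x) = 3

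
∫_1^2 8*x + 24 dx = 36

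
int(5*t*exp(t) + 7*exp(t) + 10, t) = (5*t + 2)*(exp(t) + 2) + C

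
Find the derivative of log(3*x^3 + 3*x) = (3*x^2 + 1)/(x^3 + x)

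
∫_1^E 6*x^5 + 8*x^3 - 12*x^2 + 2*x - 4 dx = (-2 + E + exp(3))^2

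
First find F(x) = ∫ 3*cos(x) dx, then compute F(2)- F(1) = -3*sin(1) + 3*sin(2)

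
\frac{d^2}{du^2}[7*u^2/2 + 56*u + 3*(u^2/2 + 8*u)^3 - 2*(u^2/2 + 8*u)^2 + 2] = 45*u^4/4 + 360*u^3 + 3450*u^2 + 9120*u - 249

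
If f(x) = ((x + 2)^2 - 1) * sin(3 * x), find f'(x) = 3*x^2*cos(3*x) + 2*x*sin(3*x) + 12*x*cos(3*x) + 4*sin(3*x) + 9*cos(3*x)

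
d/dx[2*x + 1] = 2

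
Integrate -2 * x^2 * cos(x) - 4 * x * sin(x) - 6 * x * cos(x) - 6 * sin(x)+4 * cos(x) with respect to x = (-2*x^2 - 6*x + 4)*sin(x) + C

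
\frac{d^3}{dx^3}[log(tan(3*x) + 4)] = 54*(tan(3*x)^6 + 12*tan(3*x)^5 + 49*tan(3*x)^4 + 8*tan(3*x)^3 + 65*tan(3*x)^2 - 4*tan(3*x) + 17)/(tan(3*x) + 4)^3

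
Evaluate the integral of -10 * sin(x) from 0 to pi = -20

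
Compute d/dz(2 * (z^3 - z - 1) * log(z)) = (6*z^3*log(z) + 2*z^3 - 2*z*log(z) - 2*z - 2)/z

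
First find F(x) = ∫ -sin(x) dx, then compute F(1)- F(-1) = 0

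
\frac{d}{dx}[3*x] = 3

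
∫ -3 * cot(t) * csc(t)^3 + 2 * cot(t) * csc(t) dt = (csc(t)^2 - 2)*csc(t) + C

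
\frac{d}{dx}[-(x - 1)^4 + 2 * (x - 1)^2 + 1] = -4*x^3 + 12*x^2 - 8*x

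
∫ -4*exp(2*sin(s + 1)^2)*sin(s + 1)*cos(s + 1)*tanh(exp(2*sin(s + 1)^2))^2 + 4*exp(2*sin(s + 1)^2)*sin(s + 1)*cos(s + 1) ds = tanh(exp(2*sin(s + 1)^2)) + C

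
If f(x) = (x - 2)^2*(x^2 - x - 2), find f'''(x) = 24*x - 30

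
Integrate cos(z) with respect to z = sin(z) + C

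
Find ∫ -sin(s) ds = cos(s) + C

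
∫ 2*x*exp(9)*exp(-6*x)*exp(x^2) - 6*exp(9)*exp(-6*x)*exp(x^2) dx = exp((x - 3)^2) + C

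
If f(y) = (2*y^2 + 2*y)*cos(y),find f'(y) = -2*y^2*sin(y) - 2*y*sin(y) + 4*y*cos(y) + 2*cos(y)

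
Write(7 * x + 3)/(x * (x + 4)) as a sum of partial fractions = 25/(4*(x + 4)) + 3/(4*x)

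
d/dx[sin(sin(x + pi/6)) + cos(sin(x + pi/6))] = sqrt(2)*cos(x + pi/6)*cos(sqrt(3)*sin(x)/2 + cos(x)/2 + pi/4)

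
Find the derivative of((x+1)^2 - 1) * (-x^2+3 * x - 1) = -4*x^3 + 3*x^2 + 10*x - 2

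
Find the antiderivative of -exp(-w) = exp(-w) + C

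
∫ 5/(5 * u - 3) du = log(15*u - 9) + C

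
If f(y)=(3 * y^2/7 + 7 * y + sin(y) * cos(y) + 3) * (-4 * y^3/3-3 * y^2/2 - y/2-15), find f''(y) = 8*y^3*sin(2*y)/3 - 80*y^3/7 + 3*y^2*sin(2*y) - 8*y^2*cos(2*y) - 838*y^2/7 - 3*y*sin(2*y) - 6*y*cos(2*y) - 618*y/7 + 57*sin(2*y)/2 - cos(2*y) - 202/7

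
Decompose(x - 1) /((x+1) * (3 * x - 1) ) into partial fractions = -1/(2*(3*x - 1)) + 1/(2*(x + 1))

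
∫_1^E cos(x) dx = -sin(1) + sin(E)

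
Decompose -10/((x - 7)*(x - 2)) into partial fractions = 2/(x - 2) - 2/(x - 7)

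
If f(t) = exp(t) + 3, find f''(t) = exp(t)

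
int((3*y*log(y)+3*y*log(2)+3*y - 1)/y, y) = (3*y - 1)*log(2*y) + C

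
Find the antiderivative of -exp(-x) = exp(-x) + C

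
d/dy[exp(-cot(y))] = exp(-cot(y))/sin(y)^2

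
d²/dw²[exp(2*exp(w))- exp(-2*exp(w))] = (-4*exp(2*w) + 2*exp(w) + 2*exp(w + 4*exp(w)) + 4*exp(2*w + 4*exp(w)))*exp(-2*exp(w))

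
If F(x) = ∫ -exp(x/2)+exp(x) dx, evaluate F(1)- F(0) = (-1 + exp(1/2))^2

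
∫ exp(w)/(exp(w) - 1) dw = log(3*exp(w) - 3) + C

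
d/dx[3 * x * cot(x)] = -3*x/sin(x)^2 + 3/tan(x)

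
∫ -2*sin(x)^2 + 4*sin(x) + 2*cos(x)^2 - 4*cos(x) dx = (sqrt(2)*sin(x + pi/4) - 2)^2 + C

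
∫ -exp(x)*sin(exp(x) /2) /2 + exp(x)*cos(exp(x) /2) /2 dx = sqrt(2)*sin(exp(x)/2 + pi/4) + C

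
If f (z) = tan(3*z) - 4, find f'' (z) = 18*sin(3*z)/cos(3*z)^3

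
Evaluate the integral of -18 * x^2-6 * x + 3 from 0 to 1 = -6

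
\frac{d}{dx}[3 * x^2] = 6*x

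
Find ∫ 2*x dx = x^2 + C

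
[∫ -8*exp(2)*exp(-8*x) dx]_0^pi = -exp(2) + exp(2 - 8*pi)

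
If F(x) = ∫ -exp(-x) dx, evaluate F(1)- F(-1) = -E + exp(-1)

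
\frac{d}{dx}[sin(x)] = cos(x)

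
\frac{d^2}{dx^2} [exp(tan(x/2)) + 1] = (tan(x/2) + 1)^2*exp(tan(x/2))/(4*cos(x/2)^2)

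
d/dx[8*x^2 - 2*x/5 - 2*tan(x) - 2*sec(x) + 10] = 16*x - 2*tan(x)^2 - 2*tan(x)*sec(x) - 12/5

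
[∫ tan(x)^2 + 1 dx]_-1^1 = 2*tan(1)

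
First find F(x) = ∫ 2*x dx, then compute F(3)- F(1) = 8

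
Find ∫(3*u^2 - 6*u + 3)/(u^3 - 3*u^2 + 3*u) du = log((u - 1)^3 + 1) + C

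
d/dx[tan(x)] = cos(x)^(-2)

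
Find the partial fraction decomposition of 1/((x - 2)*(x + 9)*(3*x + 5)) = -9/(242*(3*x + 5)) + 1/(242*(x + 9)) + 1/(121*(x - 2))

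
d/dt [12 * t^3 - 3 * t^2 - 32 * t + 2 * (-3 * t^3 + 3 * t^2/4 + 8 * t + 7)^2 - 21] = 108*t^5 - 45*t^4 - 759*t^3/2 - 144*t^2 + 292*t + 192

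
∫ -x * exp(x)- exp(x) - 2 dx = -x*(exp(x) + 2) + C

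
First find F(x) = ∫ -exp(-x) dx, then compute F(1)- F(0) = -1 + exp(-1)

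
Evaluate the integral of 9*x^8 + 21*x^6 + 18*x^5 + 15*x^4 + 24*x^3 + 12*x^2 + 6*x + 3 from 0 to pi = -1 + (1 + pi + pi^3)^3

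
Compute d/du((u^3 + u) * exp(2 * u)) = 2*u^3*exp(2*u) + 3*u^2*exp(2*u) + 2*u*exp(2*u) + exp(2*u)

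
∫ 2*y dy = y^2 + C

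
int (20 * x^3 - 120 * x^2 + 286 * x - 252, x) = 5*x^4 - 40*x^3 + 143*x^2 - 252*x + C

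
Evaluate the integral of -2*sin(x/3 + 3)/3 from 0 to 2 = 2*cos(11/3) - 2*cos(3)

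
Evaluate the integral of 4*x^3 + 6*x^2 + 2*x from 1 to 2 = 32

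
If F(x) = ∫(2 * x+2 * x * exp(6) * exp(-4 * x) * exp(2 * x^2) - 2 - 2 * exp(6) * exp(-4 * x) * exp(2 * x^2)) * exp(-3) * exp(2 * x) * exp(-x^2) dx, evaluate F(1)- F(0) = -exp(3) - exp(-2) + exp(-3) + exp(2)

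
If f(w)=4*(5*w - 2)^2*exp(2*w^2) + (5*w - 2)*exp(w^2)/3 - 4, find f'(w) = 400*w^3*exp(2*w^2) - 320*w^2*exp(2*w^2) + 10*w^2*exp(w^2)/3 + 264*w*exp(2*w^2) - 4*w*exp(w^2)/3 - 80*exp(2*w^2) + 5*exp(w^2)/3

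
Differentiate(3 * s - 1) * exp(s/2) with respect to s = 3*s*exp(s/2)/2 + 5*exp(s/2)/2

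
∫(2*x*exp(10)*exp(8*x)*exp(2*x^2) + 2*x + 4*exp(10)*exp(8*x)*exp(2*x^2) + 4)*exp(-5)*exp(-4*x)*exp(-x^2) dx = 2*sinh((x + 2)^2 + 1) + C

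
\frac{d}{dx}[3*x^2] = 6*x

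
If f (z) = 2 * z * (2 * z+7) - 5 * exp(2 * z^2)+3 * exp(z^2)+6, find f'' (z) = -80*z^2*exp(2*z^2) + 12*z^2*exp(z^2) - 20*exp(2*z^2) + 6*exp(z^2) + 8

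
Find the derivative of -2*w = -2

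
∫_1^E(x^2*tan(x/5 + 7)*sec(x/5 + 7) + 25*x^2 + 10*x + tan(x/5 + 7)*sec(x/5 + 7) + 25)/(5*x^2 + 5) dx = -5 - sec(36/5) - log(2) + log(1 + exp(2)) + sec(E/5 + 7) + 5*E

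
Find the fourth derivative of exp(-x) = exp(-x)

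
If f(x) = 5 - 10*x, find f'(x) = -10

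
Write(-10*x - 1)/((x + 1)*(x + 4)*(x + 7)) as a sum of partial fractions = 23/(6*(x + 7)) - 13/(3*(x + 4)) + 1/(2*(x + 1))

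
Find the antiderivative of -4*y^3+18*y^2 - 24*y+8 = -y^4 + 6*y^3 - 12*y^2 + 8*y + C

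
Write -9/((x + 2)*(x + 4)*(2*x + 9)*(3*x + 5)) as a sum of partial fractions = -243/(119*(3*x + 5)) + 72/(85*(2*x + 9)) - 9/(14*(x + 4)) + 9/(10*(x + 2))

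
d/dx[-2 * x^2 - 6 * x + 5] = -4*x - 6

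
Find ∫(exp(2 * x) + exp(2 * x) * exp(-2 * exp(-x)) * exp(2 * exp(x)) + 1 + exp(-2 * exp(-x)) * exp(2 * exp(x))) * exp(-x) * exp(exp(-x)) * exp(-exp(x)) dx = 2*sinh(2*sinh(x)) + C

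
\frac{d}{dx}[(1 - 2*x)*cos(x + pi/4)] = 2*x*sin(x + pi/4) - sin(x + pi/4) - 2*cos(x + pi/4)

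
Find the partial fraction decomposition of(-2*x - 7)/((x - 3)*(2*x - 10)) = 13/(4*(x - 3)) - 17/(4*(x - 5))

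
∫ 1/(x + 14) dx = log(x/2 + 7) + C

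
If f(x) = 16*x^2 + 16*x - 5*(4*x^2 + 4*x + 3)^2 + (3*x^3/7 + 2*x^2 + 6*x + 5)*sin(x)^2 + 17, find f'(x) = 3*x^3*sin(2*x)/7 - 320*x^3 + 9*x^2*sin(x)^2/7 + 2*x^2*sin(2*x) - 480*x^2 + 4*x*sin(x)^2 + 6*x*sin(2*x) - 368*x + 6*sin(x)^2 + 5*sin(2*x) - 104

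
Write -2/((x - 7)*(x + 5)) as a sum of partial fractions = 1/(6*(x + 5)) - 1/(6*(x - 7))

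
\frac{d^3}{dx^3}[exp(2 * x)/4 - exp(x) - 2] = 2*exp(2*x) - exp(x)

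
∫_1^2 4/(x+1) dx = -4*log(2) + 4*log(3)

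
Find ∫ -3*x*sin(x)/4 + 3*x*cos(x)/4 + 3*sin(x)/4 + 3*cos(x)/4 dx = 3*sqrt(2)*x*sin(x + pi/4)/4 + C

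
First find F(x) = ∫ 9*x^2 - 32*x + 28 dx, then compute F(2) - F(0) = 16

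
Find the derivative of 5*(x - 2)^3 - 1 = 15*x^2 - 60*x + 60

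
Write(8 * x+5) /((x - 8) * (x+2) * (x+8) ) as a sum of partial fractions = -59/(96*(x + 8)) + 11/(60*(x + 2)) + 69/(160*(x - 8))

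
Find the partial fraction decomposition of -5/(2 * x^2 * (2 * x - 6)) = -5/(36*(x - 3)) + 5/(36*x) + 5/(12*x^2)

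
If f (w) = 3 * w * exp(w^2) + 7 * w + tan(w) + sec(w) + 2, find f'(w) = 6*w^2*exp(w^2) + 3*exp(w^2) + tan(w)^2 + tan(w)*sec(w) + 8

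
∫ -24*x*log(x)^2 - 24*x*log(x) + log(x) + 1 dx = x*(-12*x*log(x) + 1)*log(x) + C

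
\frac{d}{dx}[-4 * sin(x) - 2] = -4*cos(x)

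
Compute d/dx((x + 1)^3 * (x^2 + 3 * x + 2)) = 5*x^4 + 24*x^3 + 42*x^2 + 32*x + 9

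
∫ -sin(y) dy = cos(y) + C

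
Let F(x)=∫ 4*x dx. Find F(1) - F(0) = 2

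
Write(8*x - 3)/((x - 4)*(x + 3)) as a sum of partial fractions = 27/(7*(x + 3)) + 29/(7*(x - 4))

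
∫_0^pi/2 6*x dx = 3*pi^2/4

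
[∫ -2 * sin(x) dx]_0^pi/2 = -2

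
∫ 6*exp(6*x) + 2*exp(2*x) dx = exp(6*x) + exp(2*x) + C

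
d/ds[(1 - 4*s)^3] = -192*s^2 + 96*s - 12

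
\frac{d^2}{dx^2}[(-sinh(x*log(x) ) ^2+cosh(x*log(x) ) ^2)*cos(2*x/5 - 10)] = -4*cos(2*(x/5 - 5))/25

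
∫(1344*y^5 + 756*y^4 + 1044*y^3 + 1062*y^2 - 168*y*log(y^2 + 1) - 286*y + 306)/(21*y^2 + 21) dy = 16*y^4 + 12*y^3 - 50*y^2/7 + 102*y/7 - 2*log(y^2 + 1)^2 + log(y^2 + 1)/3 + C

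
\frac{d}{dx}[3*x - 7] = 3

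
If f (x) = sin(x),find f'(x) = cos(x)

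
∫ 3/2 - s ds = -s^2/2 + 3*s/2 + C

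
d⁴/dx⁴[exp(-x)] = exp(-x)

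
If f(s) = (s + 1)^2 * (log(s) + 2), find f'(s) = (2*s^2*log(s) + 5*s^2 + 2*s*log(s) + 6*s + 1)/s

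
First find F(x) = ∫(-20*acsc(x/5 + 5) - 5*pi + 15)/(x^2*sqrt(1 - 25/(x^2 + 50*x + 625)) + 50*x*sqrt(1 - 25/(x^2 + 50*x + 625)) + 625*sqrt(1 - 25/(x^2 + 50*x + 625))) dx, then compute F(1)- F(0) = -2*(acsc(5) + pi/4)^2 - 3*acsc(26/5) + 3*acsc(5) + 2*(acsc(26/5) + pi/4)^2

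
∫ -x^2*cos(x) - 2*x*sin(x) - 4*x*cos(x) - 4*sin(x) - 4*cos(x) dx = -(x + 2)^2*sin(x) + C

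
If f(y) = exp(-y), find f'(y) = -exp(-y)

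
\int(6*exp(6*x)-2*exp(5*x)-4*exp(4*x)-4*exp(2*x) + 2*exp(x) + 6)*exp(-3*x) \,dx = -8*sinh(x) + 4*sinh(3*x) - 2*cosh(2*x) + C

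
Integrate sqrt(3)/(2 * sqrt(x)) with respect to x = sqrt(3)*sqrt(x) + C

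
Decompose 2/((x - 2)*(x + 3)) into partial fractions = -2/(5*(x + 3)) + 2/(5*(x - 2))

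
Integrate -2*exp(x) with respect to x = -2*exp(x) + C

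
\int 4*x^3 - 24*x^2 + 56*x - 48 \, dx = x^4 - 8*x^3 + 28*x^2 - 48*x + C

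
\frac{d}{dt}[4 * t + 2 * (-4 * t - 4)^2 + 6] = 64*t + 68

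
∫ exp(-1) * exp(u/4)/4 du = exp(u/4 - 1) + C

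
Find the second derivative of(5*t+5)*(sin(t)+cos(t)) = -5*t*sin(t) - 5*t*cos(t) - 15*sin(t) + 5*cos(t)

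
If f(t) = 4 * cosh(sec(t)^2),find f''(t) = 8*(3*tan(t)^2*sinh(sec(t)^2) + 2*tan(t)^2*cosh(sec(t)^2)*sec(t)^2 + sinh(sec(t)^2))*sec(t)^2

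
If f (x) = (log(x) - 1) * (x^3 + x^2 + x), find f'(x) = 3*x^2*log(x) - 2*x^2 + 2*x*log(x) - x + log(x)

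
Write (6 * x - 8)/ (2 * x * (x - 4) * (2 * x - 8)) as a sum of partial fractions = 1/(8*(x - 4)) + (x - 4)^(-2) - 1/(8*x)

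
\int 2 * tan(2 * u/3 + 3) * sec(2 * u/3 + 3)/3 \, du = sec(2*u/3 + 3) + C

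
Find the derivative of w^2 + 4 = 2*w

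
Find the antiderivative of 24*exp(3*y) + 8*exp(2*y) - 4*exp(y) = 4*(2*exp(2*y) + exp(y) - 1)*exp(y) + C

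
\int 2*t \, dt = t^2 + C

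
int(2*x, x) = x^2 + C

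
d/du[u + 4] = 1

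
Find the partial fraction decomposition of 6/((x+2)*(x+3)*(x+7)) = 3/(10*(x + 7)) - 3/(2*(x + 3)) + 6/(5*(x + 2))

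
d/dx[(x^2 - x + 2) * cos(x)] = -x^2*sin(x) + x*sin(x) + 2*x*cos(x) - 2*sin(x) - cos(x)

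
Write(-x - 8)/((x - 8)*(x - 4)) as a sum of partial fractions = 3/(x - 4) - 4/(x - 8)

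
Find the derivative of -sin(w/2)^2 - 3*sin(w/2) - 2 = -sin(w)/2 - 3*cos(w/2)/2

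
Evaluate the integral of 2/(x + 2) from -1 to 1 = log(9)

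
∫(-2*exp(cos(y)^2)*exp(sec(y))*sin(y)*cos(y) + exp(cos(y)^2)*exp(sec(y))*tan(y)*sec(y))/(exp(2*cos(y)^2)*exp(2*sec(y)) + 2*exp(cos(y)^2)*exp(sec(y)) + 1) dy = exp(1 + 1/cos(y))/(exp(1 + 1/cos(y)) + exp(sin(y)^2)) + C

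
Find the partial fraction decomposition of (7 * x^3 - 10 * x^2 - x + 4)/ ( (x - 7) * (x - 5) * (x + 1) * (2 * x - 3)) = 29/(385*(2*x - 3)) + 1/(20*(x + 1)) - 52/(7*(x - 5)) + 477/(44*(x - 7))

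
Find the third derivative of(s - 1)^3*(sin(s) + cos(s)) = s^3*sin(s) - s^3*cos(s) - 12*s^2*sin(s) - 6*s^2*cos(s) + 3*s*sin(s) + 33*s*cos(s) + 14*sin(s) - 20*cos(s)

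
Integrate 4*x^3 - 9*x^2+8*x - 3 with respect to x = x^4 - 3*x^3 + 4*x^2 - 3*x + C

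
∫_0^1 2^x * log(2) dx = 1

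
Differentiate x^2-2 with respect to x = 2*x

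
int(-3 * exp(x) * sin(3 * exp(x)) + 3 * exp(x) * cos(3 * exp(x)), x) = sqrt(2)*sin(3*exp(x) + pi/4) + C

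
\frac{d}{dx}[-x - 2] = -1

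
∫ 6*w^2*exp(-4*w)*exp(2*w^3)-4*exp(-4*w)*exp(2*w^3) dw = exp(2*w*(w^2 - 2)) + C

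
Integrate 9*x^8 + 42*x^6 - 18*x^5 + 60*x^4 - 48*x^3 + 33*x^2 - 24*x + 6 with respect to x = x^9 + 6*x^7 - 3*x^6 + 12*x^5 - 12*x^4 + 11*x^3 - 12*x^2 + 6*x + C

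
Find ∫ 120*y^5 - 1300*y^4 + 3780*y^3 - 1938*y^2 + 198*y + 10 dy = 20*y^6 - 260*y^5 + 945*y^4 - 646*y^3 + 99*y^2 + 10*y + C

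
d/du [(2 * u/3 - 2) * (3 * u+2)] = 4*u - 14/3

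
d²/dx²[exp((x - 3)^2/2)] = x^2*exp(x^2/2 - 3*x + 9/2) - 6*x*exp(x^2/2 - 3*x + 9/2) + 10*exp(x^2/2 - 3*x + 9/2)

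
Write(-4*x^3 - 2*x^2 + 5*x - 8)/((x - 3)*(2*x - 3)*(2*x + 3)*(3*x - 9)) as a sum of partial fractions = 13/(729*(2*x + 3)) - 37/(81*(2*x - 3)) - 83/(729*(x - 3)) - 119/(81*(x - 3)^2)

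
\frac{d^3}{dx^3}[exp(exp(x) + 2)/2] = exp(x + exp(x) + 2)/2 + 3*exp(2*x + exp(x) + 2)/2 + exp(3*x + exp(x) + 2)/2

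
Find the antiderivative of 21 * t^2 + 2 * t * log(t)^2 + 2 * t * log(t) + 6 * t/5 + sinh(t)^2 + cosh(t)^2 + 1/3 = 7*t^3 + t^2*log(t)^2 + 3*t^2/5 + t/3 + sinh(2*t)/2 + C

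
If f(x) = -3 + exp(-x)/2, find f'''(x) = -exp(-x)/2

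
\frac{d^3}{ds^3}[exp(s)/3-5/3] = exp(s)/3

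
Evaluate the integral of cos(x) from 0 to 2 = sin(2)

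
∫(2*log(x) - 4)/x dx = (log(x) - 2)^2 + C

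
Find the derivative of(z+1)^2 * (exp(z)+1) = z^2*exp(z) + 4*z*exp(z) + 2*z + 3*exp(z) + 2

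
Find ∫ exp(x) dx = exp(x) + C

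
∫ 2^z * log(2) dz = 2^z + C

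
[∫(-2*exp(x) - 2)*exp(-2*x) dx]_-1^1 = -(1 + E)^2 + (exp(-1) + 1)^2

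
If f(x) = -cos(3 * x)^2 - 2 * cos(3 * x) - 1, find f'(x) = 6*(cos(3*x) + 1)*sin(3*x)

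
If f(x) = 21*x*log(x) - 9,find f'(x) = 21*log(x) + 21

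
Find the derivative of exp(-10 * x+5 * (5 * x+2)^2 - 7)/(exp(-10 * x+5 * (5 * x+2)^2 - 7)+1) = (250*x*exp(-125*x^2 - 90*x - 13) + 90*exp(-125*x^2 - 90*x - 13))/(1 + 2*exp(-13)*exp(-90*x)*exp(-125*x^2) + exp(-26)*exp(-180*x)*exp(-250*x^2))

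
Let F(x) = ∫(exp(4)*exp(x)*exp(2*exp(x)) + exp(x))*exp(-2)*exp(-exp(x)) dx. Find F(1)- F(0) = -exp(3) - exp(-E - 2) + exp(-3) + exp(2 + E)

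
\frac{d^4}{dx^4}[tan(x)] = 24*tan(x)^5 + 40*tan(x)^3 + 16*tan(x)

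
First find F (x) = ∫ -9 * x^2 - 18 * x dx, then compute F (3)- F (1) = -150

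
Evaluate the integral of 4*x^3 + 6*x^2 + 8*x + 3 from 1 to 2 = 44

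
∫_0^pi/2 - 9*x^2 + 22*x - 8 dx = (-2 + pi/2)^2*(-3*pi/2 - 1) + 4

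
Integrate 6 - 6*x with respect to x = -3*x^2 + 6*x + C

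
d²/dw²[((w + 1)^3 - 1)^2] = 30*w^4 + 120*w^3 + 180*w^2 + 108*w + 18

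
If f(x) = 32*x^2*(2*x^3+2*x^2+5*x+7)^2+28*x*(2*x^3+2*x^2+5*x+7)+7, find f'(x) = 1024*x^7 + 1792*x^6 + 4608*x^5 + 7680*x^4 + 7008*x^3 + 6888*x^2 + 3416*x + 196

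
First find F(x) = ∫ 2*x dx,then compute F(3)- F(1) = 8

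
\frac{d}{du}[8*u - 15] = 8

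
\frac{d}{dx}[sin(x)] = cos(x)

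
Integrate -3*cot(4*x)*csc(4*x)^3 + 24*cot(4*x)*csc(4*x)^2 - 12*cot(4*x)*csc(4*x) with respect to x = (csc(4*x)^2 - 12*csc(4*x) + 12)*csc(4*x)/4 + C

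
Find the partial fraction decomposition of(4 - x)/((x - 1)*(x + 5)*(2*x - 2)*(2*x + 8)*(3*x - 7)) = 135/(26752*(3*x - 7)) + 1/(352*(x + 5)) - 2/(475*(x + 4)) - 1/(3200*(x - 1)) - 1/(160*(x - 1)^2)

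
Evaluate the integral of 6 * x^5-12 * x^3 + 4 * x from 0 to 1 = 0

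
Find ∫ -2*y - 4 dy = -y^2 - 4*y + C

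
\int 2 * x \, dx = x^2 + C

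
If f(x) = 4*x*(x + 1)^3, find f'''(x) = 96*x + 72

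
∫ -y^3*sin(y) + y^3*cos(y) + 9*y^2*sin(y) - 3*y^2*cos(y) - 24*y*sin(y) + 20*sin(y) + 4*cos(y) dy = sqrt(2)*(y - 2)^3*sin(y + pi/4) + C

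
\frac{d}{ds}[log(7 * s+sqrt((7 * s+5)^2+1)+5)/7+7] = (7*s + sqrt(49*s^2 + 70*s + 26) + 5)/(49*s^2 + 7*s*sqrt(49*s^2 + 70*s + 26) + 70*s + 5*sqrt(49*s^2 + 70*s + 26) + 26)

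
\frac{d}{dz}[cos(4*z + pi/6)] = -4*sin(4*z + pi/6)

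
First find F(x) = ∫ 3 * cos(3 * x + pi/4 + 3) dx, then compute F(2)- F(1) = -sin(pi/4 + 6) + sin(pi/4 + 9)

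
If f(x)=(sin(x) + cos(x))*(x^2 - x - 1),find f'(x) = sqrt(2)*x^2*cos(x + pi/4) + 3*x*sin(x) + x*cos(x) - 2*cos(x)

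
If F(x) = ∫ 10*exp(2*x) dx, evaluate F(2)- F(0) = -5 + 5*exp(4)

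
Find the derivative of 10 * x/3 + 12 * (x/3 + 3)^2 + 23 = 8*x/3 + 82/3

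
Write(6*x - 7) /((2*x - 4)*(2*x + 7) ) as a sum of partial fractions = 28/(11*(2*x + 7)) + 5/(22*(x - 2))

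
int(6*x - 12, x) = 3*x^2 - 12*x + C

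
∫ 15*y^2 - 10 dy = 5*y^3 - 10*y + C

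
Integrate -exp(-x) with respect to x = exp(-x) + C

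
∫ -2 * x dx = -x^2 + C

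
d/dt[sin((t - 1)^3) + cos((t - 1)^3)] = -3*t^2*sin(t^3 - 3*t^2 + 3*t - 1) + 3*t^2*cos(t^3 - 3*t^2 + 3*t - 1) + 6*t*sin(t^3 - 3*t^2 + 3*t - 1) - 6*t*cos(t^3 - 3*t^2 + 3*t - 1) - 3*sin(t^3 - 3*t^2 + 3*t - 1) + 3*cos(t^3 - 3*t^2 + 3*t - 1)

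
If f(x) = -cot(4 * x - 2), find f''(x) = -32*cos(4*x - 2)/sin(4*x - 2)^3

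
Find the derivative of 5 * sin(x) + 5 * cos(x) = -5*sin(x) + 5*cos(x)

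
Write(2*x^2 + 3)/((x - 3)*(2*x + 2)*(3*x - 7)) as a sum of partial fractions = -25/(8*(3*x - 7)) + 1/(16*(x + 1)) + 21/(16*(x - 3))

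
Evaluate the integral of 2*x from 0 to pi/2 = pi^2/4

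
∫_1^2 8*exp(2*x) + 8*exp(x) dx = -(2 + 2*E)^2 + (2 + 2*exp(2))^2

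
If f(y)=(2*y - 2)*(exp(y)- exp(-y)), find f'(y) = (2*y*exp(2*y) + 2*y - 4)*exp(-y)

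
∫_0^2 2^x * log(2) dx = 3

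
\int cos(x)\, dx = sin(x) + C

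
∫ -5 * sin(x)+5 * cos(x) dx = 5*sqrt(2)*sin(x + pi/4) + C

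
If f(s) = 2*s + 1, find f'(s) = 2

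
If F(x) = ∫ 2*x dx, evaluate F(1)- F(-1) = 0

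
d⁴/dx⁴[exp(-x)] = exp(-x)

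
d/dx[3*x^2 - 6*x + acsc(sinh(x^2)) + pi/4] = 6*x - 2*x*cosh(x^2)/(sqrt(1 - 1/sinh(x^2)^2)*sinh(x^2)^2) - 6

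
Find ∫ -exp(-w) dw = exp(-w) + C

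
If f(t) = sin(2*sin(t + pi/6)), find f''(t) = -2*sin(t + pi/6)*cos(2*sin(t + pi/6)) - 4*sin(2*sin(t + pi/6))*cos(t + pi/6)^2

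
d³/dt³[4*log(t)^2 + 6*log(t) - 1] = (16*log(t) - 12)/t^3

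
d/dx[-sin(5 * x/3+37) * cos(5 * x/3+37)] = -5*cos(10*x/3 + 74)/3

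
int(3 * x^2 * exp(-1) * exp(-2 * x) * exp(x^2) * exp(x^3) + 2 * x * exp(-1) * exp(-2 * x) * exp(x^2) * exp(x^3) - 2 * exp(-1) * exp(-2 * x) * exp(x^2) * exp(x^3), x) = exp(x^3 + x^2 - 2*x - 1) + C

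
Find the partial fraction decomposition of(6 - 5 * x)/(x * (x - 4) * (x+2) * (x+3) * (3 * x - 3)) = 1/(12*(x + 3)) - 4/(27*(x + 2)) - 1/(108*(x - 1)) - 1/(108*(x - 4)) + 1/(12*x)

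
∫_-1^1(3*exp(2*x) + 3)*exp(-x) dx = -6*exp(-1) + 6*E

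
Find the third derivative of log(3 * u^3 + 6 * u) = (6*u^6 - 12*u^4 + 24*u^2 + 16)/(u^9 + 6*u^7 + 12*u^5 + 8*u^3)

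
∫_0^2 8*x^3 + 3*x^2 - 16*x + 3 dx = 14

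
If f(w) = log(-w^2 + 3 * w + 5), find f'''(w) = (4*w^3 - 18*w^2 + 114*w - 144)/(w^6 - 9*w^5 + 12*w^4 + 63*w^3 - 60*w^2 - 225*w - 125)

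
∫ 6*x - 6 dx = 3*x^2 - 6*x + C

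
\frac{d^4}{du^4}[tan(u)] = 24*tan(u)^5 + 40*tan(u)^3 + 16*tan(u)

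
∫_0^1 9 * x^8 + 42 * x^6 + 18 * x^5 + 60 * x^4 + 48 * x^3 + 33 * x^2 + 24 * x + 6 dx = 63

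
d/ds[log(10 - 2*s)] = 1/(s - 5)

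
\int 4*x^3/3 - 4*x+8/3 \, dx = x^4/3 - 2*x^2 + 8*x/3 + C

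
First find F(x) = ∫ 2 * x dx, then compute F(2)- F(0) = 4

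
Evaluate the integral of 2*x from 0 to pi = pi^2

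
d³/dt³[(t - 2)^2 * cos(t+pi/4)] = t^2*sin(t + pi/4) - 4*t*sin(t + pi/4) - 6*t*cos(t + pi/4) - 2*sin(t + pi/4) + 12*cos(t + pi/4)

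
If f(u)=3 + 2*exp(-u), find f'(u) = -2*exp(-u)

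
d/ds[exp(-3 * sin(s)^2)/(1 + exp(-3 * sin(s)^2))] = -6*exp(3*sin(s)^2)*sin(s)*cos(s)/(exp(6*sin(s)^2) + 2*exp(3*sin(s)^2) + 1)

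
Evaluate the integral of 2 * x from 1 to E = -1 + exp(2)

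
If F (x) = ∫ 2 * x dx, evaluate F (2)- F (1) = 3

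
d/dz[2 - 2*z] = -2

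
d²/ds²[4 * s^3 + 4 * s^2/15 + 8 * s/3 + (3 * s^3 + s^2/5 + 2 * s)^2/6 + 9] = 45*s^4 + 4*s^3 + 602*s^2/25 + 124*s/5 + 28/15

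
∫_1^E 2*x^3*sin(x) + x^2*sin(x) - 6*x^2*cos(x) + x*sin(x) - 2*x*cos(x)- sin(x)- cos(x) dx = 3*cos(1) + (-2*exp(3) - exp(2) - E + 1)*cos(E)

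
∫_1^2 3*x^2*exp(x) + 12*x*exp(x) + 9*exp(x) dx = -12*E + 27*exp(2)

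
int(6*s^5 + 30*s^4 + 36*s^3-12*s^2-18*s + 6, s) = s^6 + 6*s^5 + 9*s^4 - 4*s^3 - 9*s^2 + 6*s + C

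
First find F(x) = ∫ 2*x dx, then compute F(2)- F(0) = 4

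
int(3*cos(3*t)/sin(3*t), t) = log(3*sin(3*t)) + C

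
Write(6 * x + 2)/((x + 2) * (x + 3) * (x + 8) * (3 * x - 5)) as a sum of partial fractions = 162/(2233*(3*x - 5)) + 23/(435*(x + 8)) - 8/(35*(x + 3)) + 5/(33*(x + 2))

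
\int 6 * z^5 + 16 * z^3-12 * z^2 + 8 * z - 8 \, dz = z^6 + 4*z^4 - 4*z^3 + 4*z^2 - 8*z + C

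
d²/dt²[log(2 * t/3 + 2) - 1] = -1/(t^2 + 6*t + 9)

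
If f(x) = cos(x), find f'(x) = -sin(x)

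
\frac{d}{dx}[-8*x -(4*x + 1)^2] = -32*x - 16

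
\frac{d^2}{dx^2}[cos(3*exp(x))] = -3*(3*exp(x)*cos(3*exp(x)) + sin(3*exp(x)))*exp(x)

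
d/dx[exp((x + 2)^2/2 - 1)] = x*exp(x^2/2 + 2*x + 1) + 2*exp(x^2/2 + 2*x + 1)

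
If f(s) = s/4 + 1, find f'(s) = 1/4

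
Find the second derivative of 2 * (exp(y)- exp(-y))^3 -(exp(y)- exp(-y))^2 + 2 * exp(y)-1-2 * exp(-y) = (18*exp(6*y) - 4*exp(5*y) - 4*exp(4*y) + 4*exp(2*y) - 4*exp(y) - 18)*exp(-3*y)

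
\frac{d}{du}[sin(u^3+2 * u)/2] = (3*u^2/2 + 1)*cos(u*(u^2 + 2))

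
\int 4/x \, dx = 4*log(3*x) + C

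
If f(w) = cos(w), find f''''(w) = cos(w)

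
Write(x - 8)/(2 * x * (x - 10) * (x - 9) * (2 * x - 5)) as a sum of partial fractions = -22/(975*(2*x - 5)) - 1/(234*(x - 9)) + 1/(150*(x - 10)) + 2/(225*x)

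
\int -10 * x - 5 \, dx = -5*x^2 - 5*x + C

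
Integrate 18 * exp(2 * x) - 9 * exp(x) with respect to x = 9*(exp(x) - 1)*exp(x) + C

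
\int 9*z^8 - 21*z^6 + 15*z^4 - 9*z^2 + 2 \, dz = z^9 - 3*z^7 + 3*z^5 - 3*z^3 + 2*z + C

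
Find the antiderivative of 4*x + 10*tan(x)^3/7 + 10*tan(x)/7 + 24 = 2*x^2 + 24*x + 5*tan(x)^2/7 + C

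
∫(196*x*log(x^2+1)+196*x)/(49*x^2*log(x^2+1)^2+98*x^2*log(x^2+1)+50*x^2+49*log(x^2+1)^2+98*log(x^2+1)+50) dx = log(49*(log(x^2 + 1) + 1)^2 + 1) + C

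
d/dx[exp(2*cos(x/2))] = -exp(2*cos(x/2))*sin(x/2)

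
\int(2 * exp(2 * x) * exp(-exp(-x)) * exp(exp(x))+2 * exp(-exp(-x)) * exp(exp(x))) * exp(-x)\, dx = 2*exp(2*sinh(x)) + C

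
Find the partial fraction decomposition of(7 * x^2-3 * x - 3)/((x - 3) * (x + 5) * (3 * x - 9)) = 187/(192*(x + 5)) + 87/(64*(x - 3)) + 17/(8*(x - 3)^2)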